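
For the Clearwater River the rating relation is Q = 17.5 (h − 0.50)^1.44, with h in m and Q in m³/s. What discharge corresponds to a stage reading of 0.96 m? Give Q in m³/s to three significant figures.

Q = 17.5 × (0.96 − 0.50)^1.44 = 17.5 × 0.46^1.44 = 5.720 m³/s

5.72 m³/s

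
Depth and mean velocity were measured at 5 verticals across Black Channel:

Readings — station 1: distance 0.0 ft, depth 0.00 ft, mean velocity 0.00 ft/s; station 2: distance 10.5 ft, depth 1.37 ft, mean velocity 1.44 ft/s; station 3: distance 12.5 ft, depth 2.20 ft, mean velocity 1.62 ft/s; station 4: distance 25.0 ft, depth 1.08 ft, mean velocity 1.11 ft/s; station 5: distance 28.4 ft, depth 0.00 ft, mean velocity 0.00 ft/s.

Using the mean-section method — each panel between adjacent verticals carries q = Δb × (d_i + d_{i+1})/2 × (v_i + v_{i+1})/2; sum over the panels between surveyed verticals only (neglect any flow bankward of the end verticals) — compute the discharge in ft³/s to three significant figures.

39.6 ft³/s

Panel 1-2: Δb = 10.5 ft, d̄ = (0.00+1.37)/2 = 0.685, v̄ = (0.00+1.44)/2 = 0.72 → q = 10.5×0.685×0.72 = 5.179 ft³/s
Panel 2-3: Δb = 2 ft, d̄ = (1.37+2.20)/2 = 1.785, v̄ = (1.44+1.62)/2 = 1.53 → q = 2×1.785×1.53 = 5.462 ft³/s
Panel 3-4: Δb = 12.5 ft, d̄ = (2.20+1.08)/2 = 1.64, v̄ = (1.62+1.11)/2 = 1.365 → q = 12.5×1.64×1.365 = 27.98 ft³/s
Panel 4-5: Δb = 3.4 ft, d̄ = (1.08+0.00)/2 = 0.54, v̄ = (1.11+0.00)/2 = 0.555 → q = 3.4×0.54×0.555 = 1.019 ft³/s
Q = Σ q = 39.64 ft³/s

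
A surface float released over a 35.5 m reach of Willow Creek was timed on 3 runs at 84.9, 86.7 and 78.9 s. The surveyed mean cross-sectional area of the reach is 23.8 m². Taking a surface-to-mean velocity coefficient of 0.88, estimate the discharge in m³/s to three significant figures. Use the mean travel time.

t̄ = (84.9 + 86.7 + 78.9) / 3 = 83.5 s
v_surface = L / t̄ = 35.5 / 83.5 = 0.4251 m/s
v_mean = 0.88 × 0.4251 = 0.3741 m/s
Q = A × v_mean = 23.8 × 0.3741 = 8.904 m³/s

8.90 m³/s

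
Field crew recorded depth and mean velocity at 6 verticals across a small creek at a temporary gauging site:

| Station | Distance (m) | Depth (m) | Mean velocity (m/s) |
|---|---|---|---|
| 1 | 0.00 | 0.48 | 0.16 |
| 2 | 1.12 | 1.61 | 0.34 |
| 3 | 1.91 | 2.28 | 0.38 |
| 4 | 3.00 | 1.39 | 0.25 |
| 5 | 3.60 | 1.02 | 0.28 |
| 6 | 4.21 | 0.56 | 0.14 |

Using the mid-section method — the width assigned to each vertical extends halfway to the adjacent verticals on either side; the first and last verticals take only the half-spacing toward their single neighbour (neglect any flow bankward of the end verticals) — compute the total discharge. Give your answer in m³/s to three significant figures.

1.87 m³/s

w_1 = (1.12 − 0.00)/2 = 0.56 m; q_1 = 0.16 × 0.48 × 0.56 = 0.04301 m³/s
w_2 = (1.91 − 0.00)/2 = 0.955 m; q_2 = 0.34 × 1.61 × 0.955 = 0.5228 m³/s
w_3 = (3.00 − 1.12)/2 = 0.94 m; q_3 = 0.38 × 2.28 × 0.94 = 0.8144 m³/s
w_4 = (3.60 − 1.91)/2 = 0.845 m; q_4 = 0.25 × 1.39 × 0.845 = 0.2936 m³/s
w_5 = (4.21 − 3.00)/2 = 0.605 m; q_5 = 0.28 × 1.02 × 0.605 = 0.1728 m³/s
w_6 = (4.21 − 3.60)/2 = 0.305 m; q_6 = 0.14 × 0.56 × 0.305 = 0.02391 m³/s
Q = Σ qᵢ = 1.871 m³/s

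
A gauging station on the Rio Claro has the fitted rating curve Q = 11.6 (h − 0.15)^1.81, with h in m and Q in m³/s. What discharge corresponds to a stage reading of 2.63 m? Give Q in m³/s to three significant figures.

60.0 m³/s

Q = 11.6 × (2.63 − 0.15)^1.81 = 11.6 × 2.48^1.81 = 60.04 m³/s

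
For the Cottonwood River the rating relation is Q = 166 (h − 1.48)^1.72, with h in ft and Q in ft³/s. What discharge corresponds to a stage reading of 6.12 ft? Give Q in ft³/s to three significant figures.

2330 ft³/s

Q = 166 × (6.12 − 1.48)^1.72 = 166 × 4.64^1.72 = 2326 ft³/s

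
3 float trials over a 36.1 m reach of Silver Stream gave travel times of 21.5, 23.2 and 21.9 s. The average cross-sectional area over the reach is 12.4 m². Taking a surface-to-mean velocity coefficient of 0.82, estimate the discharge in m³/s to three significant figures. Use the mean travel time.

t̄ = (21.5 + 23.2 + 21.9) / 3 = 22.2 s
v_surface = L / t̄ = 36.1 / 22.2 = 1.626 m/s
v_mean = 0.82 × 1.626 = 1.333 m/s
Q = A × v_mean = 12.4 × 1.333 = 16.53 m³/s

16.5 m³/s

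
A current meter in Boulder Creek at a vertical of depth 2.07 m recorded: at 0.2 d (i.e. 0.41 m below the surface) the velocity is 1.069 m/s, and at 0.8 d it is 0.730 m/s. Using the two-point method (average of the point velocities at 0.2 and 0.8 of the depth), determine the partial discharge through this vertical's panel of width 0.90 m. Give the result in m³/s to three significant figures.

1.68 m³/s

v̄ = (1.069 + 0.730) / 2 = 0.8995 m/s
q = v̄ × d × w = 0.8995 × 2.07 × 0.90 = 1.676 m³/s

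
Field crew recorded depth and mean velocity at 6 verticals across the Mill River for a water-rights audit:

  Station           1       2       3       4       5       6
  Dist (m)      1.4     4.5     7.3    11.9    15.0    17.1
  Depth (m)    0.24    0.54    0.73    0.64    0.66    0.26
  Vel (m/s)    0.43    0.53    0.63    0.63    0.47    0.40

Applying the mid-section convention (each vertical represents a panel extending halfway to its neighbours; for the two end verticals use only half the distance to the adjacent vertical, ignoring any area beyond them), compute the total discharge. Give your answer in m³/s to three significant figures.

w_1 = (4.5 − 1.4)/2 = 1.55 m; q_1 = 0.43 × 0.24 × 1.55 = 0.1600 m³/s
w_2 = (7.3 − 1.4)/2 = 2.95 m; q_2 = 0.53 × 0.54 × 2.95 = 0.8443 m³/s
w_3 = (11.9 − 4.5)/2 = 3.7 m; q_3 = 0.63 × 0.73 × 3.7 = 1.702 m³/s
w_4 = (15.0 − 7.3)/2 = 3.85 m; q_4 = 0.63 × 0.64 × 3.85 = 1.552 m³/s
w_5 = (17.1 − 11.9)/2 = 2.6 m; q_5 = 0.47 × 0.66 × 2.6 = 0.8065 m³/s
w_6 = (17.1 − 15.0)/2 = 1.05 m; q_6 = 0.40 × 0.26 × 1.05 = 0.1092 m³/s
Q = Σ qᵢ = 5.174 m³/s

5.17 m³/s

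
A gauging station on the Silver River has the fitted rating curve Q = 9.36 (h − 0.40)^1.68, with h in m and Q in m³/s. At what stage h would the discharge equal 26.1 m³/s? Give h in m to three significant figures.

2.24 m

h − h₀ = (Q/C)^(1/b) = (26.1/9.36)^(1/1.68) = 1.841 m
h = 0.40 + 1.841 = 2.241 m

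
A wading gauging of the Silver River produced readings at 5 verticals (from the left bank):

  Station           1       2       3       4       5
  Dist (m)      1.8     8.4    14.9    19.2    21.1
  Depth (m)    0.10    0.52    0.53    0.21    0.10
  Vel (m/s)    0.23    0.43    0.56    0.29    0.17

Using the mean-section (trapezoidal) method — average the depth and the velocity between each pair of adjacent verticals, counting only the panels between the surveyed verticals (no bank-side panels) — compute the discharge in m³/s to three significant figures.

Panel 1-2: Δb = 6.6 m, d̄ = (0.10+0.52)/2 = 0.31, v̄ = (0.23+0.43)/2 = 0.33 → q = 6.6×0.31×0.33 = 0.6752 m³/s
Panel 2-3: Δb = 6.5 m, d̄ = (0.52+0.53)/2 = 0.525, v̄ = (0.43+0.56)/2 = 0.495 → q = 6.5×0.525×0.495 = 1.689 m³/s
Panel 3-4: Δb = 4.3 m, d̄ = (0.53+0.21)/2 = 0.37, v̄ = (0.56+0.29)/2 = 0.425 → q = 4.3×0.37×0.425 = 0.6762 m³/s
Panel 4-5: Δb = 1.9 m, d̄ = (0.21+0.10)/2 = 0.155, v̄ = (0.29+0.17)/2 = 0.23 → q = 1.9×0.155×0.23 = 0.06774 m³/s
Q = Σ q = 3.108 m³/s

3.11 m³/s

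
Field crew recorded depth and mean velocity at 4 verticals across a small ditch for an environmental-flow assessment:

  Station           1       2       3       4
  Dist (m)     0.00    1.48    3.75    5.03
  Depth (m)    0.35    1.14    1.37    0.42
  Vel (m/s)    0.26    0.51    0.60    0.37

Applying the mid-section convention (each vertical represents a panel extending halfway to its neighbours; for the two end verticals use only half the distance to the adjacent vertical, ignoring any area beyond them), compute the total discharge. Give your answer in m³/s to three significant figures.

2.72 m³/s

w_1 = (1.48 − 0.00)/2 = 0.74 m; q_1 = 0.26 × 0.35 × 0.74 = 0.06734 m³/s
w_2 = (3.75 − 0.00)/2 = 1.875 m; q_2 = 0.51 × 1.14 × 1.875 = 1.090 m³/s
w_3 = (5.03 − 1.48)/2 = 1.775 m; q_3 = 0.60 × 1.37 × 1.775 = 1.459 m³/s
w_4 = (5.03 − 3.75)/2 = 0.64 m; q_4 = 0.37 × 0.42 × 0.64 = 0.09946 m³/s
Q = Σ qᵢ = 2.716 m³/s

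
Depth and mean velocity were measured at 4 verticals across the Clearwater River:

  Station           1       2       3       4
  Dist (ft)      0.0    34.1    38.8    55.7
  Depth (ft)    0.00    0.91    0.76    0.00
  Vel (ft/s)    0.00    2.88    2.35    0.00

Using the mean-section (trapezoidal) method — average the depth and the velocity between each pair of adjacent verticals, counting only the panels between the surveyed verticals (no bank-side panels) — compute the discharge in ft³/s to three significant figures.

Panel 1-2: Δb = 34.1 ft, d̄ = (0.00+0.91)/2 = 0.455, v̄ = (0.00+2.88)/2 = 1.44 → q = 34.1×0.455×1.44 = 22.34 ft³/s
Panel 2-3: Δb = 4.7 ft, d̄ = (0.91+0.76)/2 = 0.835, v̄ = (2.88+2.35)/2 = 2.615 → q = 4.7×0.835×2.615 = 10.26 ft³/s
Panel 3-4: Δb = 16.9 ft, d̄ = (0.76+0.00)/2 = 0.38, v̄ = (2.35+0.00)/2 = 1.175 → q = 16.9×0.38×1.175 = 7.546 ft³/s
Q = Σ q = 40.15 ft³/s

40.2 ft³/s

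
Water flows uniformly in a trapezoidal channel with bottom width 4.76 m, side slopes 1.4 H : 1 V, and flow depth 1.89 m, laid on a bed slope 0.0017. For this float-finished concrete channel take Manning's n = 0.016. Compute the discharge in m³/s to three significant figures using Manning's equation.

A = (b + z·y)·y = (4.76 + 1.4×1.89)×1.89 = 14.00 m²
P = b + 2y√(1+z²) = 4.76 + 2×1.89×√(1+1.4²) = 11.26 m
R = A/P = 14.00/11.26 = 1.243 m
Q = (1/n)·A·R^(2/3)·S^(1/2) = (1/0.016) × 14.00 × 1.243^(2/3) × 0.0017^(1/2) = 41.69 m³/s

41.7 m³/s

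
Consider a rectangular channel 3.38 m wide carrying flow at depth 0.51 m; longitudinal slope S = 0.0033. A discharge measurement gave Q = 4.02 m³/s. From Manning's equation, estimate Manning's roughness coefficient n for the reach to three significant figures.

0.0132

A = b·y = 3.38 × 0.51 = 1.724 m²
P = b + 2y = 3.38 + 2×0.51 = 4.400 m
R = A/P = 1.724/4.400 = 0.3918 m
n = (1/Q)·A·R^(2/3)·S^(1/2) = (1/4.02) × 1.724 × 0.5354 × 0.05745 = 0.01319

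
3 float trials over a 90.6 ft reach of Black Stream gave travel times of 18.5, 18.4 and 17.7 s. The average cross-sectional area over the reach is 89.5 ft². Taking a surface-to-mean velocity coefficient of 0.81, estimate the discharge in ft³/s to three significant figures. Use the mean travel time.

t̄ = (18.5 + 18.4 + 17.7) / 3 = 18.2 s
v_surface = L / t̄ = 90.6 / 18.2 = 4.978 ft/s
v_mean = 0.81 × 4.978 = 4.032 ft/s
Q = A × v_mean = 89.5 × 4.032 = 360.9 ft³/s

361 ft³/s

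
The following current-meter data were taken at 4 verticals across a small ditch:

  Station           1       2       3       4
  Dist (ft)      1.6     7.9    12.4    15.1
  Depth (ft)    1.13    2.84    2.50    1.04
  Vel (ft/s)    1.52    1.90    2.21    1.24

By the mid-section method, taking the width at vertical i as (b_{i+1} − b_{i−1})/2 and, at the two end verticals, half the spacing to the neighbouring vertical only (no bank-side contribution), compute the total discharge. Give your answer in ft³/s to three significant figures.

56.2 ft³/s

w_1 = (7.9 − 1.6)/2 = 3.15 ft; q_1 = 1.52 × 1.13 × 3.15 = 5.410 ft³/s
w_2 = (12.4 − 1.6)/2 = 5.4 ft; q_2 = 1.90 × 2.84 × 5.4 = 29.14 ft³/s
w_3 = (15.1 − 7.9)/2 = 3.6 ft; q_3 = 2.21 × 2.50 × 3.6 = 19.89 ft³/s
w_4 = (15.1 − 12.4)/2 = 1.35 ft; q_4 = 1.24 × 1.04 × 1.35 = 1.741 ft³/s
Q = Σ qᵢ = 56.18 ft³/s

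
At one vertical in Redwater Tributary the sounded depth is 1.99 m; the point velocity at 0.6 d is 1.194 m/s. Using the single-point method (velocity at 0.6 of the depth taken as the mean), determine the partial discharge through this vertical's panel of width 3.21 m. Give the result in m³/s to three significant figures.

7.63 m³/s

v̄ = v₀.₆ = 1.194 m/s
q = v̄ × d × w = 1.194 × 1.99 × 3.21 = 7.627 m³/s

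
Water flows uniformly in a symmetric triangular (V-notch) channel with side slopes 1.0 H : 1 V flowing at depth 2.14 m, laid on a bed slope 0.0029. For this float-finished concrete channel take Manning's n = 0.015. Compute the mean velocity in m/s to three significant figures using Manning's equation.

2.98 m/s

A = z·y² = 1.0×2.14² = 4.580 m²
P = 2y√(1+z²) = 2×2.14×√(1+1.0²) = 6.053 m
R = A/P = 4.580/6.053 = 0.7566 m
Q = (1/n)·A·R^(2/3)·S^(1/2) = (1/0.015) × 4.580 × 0.7566^(2/3) × 0.0029^(1/2) = 13.65 m³/s
V = Q/A = 13.65/4.580 = 2.981 m/s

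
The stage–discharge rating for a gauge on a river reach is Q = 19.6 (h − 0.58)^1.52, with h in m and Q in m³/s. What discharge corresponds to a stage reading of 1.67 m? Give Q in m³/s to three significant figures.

Q = 19.6 × (1.67 − 0.58)^1.52 = 19.6 × 1.09^1.52 = 22.34 m³/s

22.3 m³/s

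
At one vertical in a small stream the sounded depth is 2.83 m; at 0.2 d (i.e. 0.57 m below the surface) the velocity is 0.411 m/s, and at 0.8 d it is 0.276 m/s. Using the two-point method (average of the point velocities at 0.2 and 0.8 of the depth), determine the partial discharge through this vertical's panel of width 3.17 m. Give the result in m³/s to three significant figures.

3.08 m³/s

v̄ = (0.411 + 0.276) / 2 = 0.3435 m/s
q = v̄ × d × w = 0.3435 × 2.83 × 3.17 = 3.082 m³/s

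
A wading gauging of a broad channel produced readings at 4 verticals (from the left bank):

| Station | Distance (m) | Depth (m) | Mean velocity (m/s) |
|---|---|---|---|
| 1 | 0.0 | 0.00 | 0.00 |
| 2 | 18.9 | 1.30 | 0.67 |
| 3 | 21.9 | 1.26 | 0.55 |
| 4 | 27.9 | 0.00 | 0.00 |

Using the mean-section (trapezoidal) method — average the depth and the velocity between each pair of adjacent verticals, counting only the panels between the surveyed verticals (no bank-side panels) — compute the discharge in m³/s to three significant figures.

Panel 1-2: Δb = 18.9 m, d̄ = (0.00+1.30)/2 = 0.65, v̄ = (0.00+0.67)/2 = 0.335 → q = 18.9×0.65×0.335 = 4.115 m³/s
Panel 2-3: Δb = 3 m, d̄ = (1.30+1.26)/2 = 1.28, v̄ = (0.67+0.55)/2 = 0.61 → q = 3×1.28×0.61 = 2.342 m³/s
Panel 3-4: Δb = 6 m, d̄ = (1.26+0.00)/2 = 0.63, v̄ = (0.55+0.00)/2 = 0.275 → q = 6×0.63×0.275 = 1.040 m³/s
Q = Σ q = 7.497 m³/s

7.50 m³/s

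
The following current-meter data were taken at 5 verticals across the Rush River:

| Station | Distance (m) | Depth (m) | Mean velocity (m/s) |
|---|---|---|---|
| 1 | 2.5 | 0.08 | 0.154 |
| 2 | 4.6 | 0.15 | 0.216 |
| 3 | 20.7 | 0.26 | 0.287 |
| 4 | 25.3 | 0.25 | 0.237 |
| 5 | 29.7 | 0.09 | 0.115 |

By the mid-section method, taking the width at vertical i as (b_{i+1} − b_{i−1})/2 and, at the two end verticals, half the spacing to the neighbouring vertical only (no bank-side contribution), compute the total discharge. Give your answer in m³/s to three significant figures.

1.37 m³/s

w_1 = (4.6 − 2.5)/2 = 1.05 m; q_1 = 0.154 × 0.08 × 1.05 = 0.01294 m³/s
w_2 = (20.7 − 2.5)/2 = 9.1 m; q_2 = 0.216 × 0.15 × 9.1 = 0.2948 m³/s
w_3 = (25.3 − 4.6)/2 = 10.35 m; q_3 = 0.287 × 0.26 × 10.35 = 0.7723 m³/s
w_4 = (29.7 − 20.7)/2 = 4.5 m; q_4 = 0.237 × 0.25 × 4.5 = 0.2666 m³/s
w_5 = (29.7 − 25.3)/2 = 2.2 m; q_5 = 0.115 × 0.09 × 2.2 = 0.02277 m³/s
Q = Σ qᵢ = 1.369 m³/s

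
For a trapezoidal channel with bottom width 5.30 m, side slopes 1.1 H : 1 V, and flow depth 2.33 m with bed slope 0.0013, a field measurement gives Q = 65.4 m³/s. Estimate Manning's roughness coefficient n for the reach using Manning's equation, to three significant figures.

0.0132

A = (b + z·y)·y = (5.30 + 1.1×2.33)×2.33 = 18.32 m²
P = b + 2y√(1+z²) = 5.30 + 2×2.33×√(1+1.1²) = 12.23 m
R = A/P = 18.32/12.23 = 1.498 m
n = (1/Q)·A·R^(2/3)·S^(1/2) = (1/65.4) × 18.32 × 1.309 × 0.03606 = 0.01323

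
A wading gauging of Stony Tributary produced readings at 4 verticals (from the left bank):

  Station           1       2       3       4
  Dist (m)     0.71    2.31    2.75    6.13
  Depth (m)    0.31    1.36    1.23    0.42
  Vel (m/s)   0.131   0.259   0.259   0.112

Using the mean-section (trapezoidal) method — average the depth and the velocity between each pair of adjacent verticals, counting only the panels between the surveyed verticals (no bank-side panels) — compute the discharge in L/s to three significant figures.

925 L/s

Panel 1-2: Δb = 1.6 m, d̄ = (0.31+1.36)/2 = 0.835, v̄ = (0.131+0.259)/2 = 0.195 → q = 1.6×0.835×0.195 = 0.2605 m³/s
Panel 2-3: Δb = 0.44 m, d̄ = (1.36+1.23)/2 = 1.295, v̄ = (0.259+0.259)/2 = 0.259 → q = 0.44×1.295×0.259 = 0.1476 m³/s
Panel 3-4: Δb = 3.38 m, d̄ = (1.23+0.42)/2 = 0.825, v̄ = (0.259+0.112)/2 = 0.1855 → q = 3.38×0.825×0.1855 = 0.5173 m³/s
Q = Σ q = 0.9254 m³/s
= 0.9254 × 1000 = 925.4 L/s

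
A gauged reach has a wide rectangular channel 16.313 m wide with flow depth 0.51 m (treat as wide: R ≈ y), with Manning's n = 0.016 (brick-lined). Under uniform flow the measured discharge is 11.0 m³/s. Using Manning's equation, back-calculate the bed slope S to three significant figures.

A = b·y = 16.313 × 0.51 = 8.320 m²
Wide channel: R ≈ y = 0.51 m
S = (Q·n / (1·A·R^(2/3)))² = (11.0×0.016 / (1×8.320×0.6383))² = 0.001098

0.00110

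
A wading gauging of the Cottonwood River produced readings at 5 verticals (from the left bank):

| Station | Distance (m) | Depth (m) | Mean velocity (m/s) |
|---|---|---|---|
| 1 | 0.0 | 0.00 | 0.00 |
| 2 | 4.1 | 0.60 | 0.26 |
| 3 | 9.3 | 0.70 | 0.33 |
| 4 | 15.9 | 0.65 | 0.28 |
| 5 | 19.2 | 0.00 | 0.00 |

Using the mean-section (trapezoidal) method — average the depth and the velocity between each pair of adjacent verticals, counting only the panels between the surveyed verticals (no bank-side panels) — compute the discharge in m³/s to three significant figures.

2.67 m³/s

Panel 1-2: Δb = 4.1 m, d̄ = (0.00+0.60)/2 = 0.3, v̄ = (0.00+0.26)/2 = 0.13 → q = 4.1×0.3×0.13 = 0.1599 m³/s
Panel 2-3: Δb = 5.2 m, d̄ = (0.60+0.70)/2 = 0.65, v̄ = (0.26+0.33)/2 = 0.295 → q = 5.2×0.65×0.295 = 0.9971 m³/s
Panel 3-4: Δb = 6.6 m, d̄ = (0.70+0.65)/2 = 0.675, v̄ = (0.33+0.28)/2 = 0.305 → q = 6.6×0.675×0.305 = 1.359 m³/s
Panel 4-5: Δb = 3.3 m, d̄ = (0.65+0.00)/2 = 0.325, v̄ = (0.28+0.00)/2 = 0.14 → q = 3.3×0.325×0.14 = 0.1502 m³/s
Q = Σ q = 2.666 m³/s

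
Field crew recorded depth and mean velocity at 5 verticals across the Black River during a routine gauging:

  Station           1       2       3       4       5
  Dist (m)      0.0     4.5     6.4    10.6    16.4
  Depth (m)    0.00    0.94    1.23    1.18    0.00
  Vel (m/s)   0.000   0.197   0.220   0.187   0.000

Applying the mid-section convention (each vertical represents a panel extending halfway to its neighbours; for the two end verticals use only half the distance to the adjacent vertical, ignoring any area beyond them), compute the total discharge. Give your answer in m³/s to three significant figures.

2.52 m³/s

w_2 = (6.4 − 0.0)/2 = 3.2 m; q_2 = 0.197 × 0.94 × 3.2 = 0.5926 m³/s
w_3 = (10.6 − 4.5)/2 = 3.05 m; q_3 = 0.220 × 1.23 × 3.05 = 0.8253 m³/s
w_4 = (16.4 − 6.4)/2 = 5 m; q_4 = 0.187 × 1.18 × 5 = 1.103 m³/s
Stations 1, 5 contribute zero (depth or velocity is 0).
Q = Σ qᵢ = 2.521 m³/s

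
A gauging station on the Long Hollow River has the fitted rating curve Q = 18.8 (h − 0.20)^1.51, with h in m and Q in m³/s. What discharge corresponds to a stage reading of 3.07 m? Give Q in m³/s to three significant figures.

Q = 18.8 × (3.07 − 0.20)^1.51 = 18.8 × 2.87^1.51 = 92.38 m³/s

92.4 m³/s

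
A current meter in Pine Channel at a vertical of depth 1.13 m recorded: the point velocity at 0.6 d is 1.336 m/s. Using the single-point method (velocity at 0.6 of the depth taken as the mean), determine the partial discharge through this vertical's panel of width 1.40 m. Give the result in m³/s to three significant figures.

v̄ = v₀.₆ = 1.336 m/s
q = v̄ × d × w = 1.336 × 1.13 × 1.40 = 2.114 m³/s

2.11 m³/s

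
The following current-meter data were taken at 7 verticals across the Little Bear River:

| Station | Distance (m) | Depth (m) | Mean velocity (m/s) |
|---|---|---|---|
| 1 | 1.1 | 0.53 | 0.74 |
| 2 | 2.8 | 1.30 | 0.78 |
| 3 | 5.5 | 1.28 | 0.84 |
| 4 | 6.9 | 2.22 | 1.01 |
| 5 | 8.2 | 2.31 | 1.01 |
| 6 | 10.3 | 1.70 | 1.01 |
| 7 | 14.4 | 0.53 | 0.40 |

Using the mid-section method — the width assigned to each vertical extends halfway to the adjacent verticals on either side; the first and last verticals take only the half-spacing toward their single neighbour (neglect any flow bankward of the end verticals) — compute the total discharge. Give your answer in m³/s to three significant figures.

17.5 m³/s

w_1 = (2.8 − 1.1)/2 = 0.85 m; q_1 = 0.74 × 0.53 × 0.85 = 0.3334 m³/s
w_2 = (5.5 − 1.1)/2 = 2.2 m; q_2 = 0.78 × 1.30 × 2.2 = 2.231 m³/s
w_3 = (6.9 − 2.8)/2 = 2.05 m; q_3 = 0.84 × 1.28 × 2.05 = 2.204 m³/s
w_4 = (8.2 − 5.5)/2 = 1.35 m; q_4 = 1.01 × 2.22 × 1.35 = 3.027 m³/s
w_5 = (10.3 − 6.9)/2 = 1.7 m; q_5 = 1.01 × 2.31 × 1.7 = 3.966 m³/s
w_6 = (14.4 − 8.2)/2 = 3.1 m; q_6 = 1.01 × 1.70 × 3.1 = 5.323 m³/s
w_7 = (14.4 − 10.3)/2 = 2.05 m; q_7 = 0.40 × 0.53 × 2.05 = 0.4346 m³/s
Q = Σ qᵢ = 17.52 m³/s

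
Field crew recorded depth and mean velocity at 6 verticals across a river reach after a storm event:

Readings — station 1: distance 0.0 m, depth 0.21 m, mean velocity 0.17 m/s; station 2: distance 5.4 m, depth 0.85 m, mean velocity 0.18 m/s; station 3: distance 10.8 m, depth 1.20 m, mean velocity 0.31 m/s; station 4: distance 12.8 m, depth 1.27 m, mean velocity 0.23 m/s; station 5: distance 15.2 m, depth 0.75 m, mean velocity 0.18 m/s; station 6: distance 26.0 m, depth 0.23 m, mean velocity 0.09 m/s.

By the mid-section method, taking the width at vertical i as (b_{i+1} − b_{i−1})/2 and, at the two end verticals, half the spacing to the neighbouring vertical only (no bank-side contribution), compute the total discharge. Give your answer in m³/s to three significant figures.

3.94 m³/s

w_1 = (5.4 − 0.0)/2 = 2.7 m; q_1 = 0.17 × 0.21 × 2.7 = 0.09639 m³/s
w_2 = (10.8 − 0.0)/2 = 5.4 m; q_2 = 0.18 × 0.85 × 5.4 = 0.8262 m³/s
w_3 = (12.8 − 5.4)/2 = 3.7 m; q_3 = 0.31 × 1.20 × 3.7 = 1.376 m³/s
w_4 = (15.2 − 10.8)/2 = 2.2 m; q_4 = 0.23 × 1.27 × 2.2 = 0.6426 m³/s
w_5 = (26.0 − 12.8)/2 = 6.6 m; q_5 = 0.18 × 0.75 × 6.6 = 0.8910 m³/s
w_6 = (26.0 − 15.2)/2 = 5.4 m; q_6 = 0.09 × 0.23 × 5.4 = 0.1118 m³/s
Q = Σ qᵢ = 3.944 m³/s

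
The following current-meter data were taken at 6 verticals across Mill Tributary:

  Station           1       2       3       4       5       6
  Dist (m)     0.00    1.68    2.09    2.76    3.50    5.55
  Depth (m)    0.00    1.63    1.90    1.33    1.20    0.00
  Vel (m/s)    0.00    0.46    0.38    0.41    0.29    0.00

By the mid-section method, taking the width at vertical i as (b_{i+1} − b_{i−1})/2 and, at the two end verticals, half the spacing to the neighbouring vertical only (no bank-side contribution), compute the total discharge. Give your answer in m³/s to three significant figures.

2.04 m³/s

w_2 = (2.09 − 0.00)/2 = 1.045 m; q_2 = 0.46 × 1.63 × 1.045 = 0.7835 m³/s
w_3 = (2.76 − 1.68)/2 = 0.54 m; q_3 = 0.38 × 1.90 × 0.54 = 0.3899 m³/s
w_4 = (3.50 − 2.09)/2 = 0.705 m; q_4 = 0.41 × 1.33 × 0.705 = 0.3844 m³/s
w_5 = (5.55 − 2.76)/2 = 1.395 m; q_5 = 0.29 × 1.20 × 1.395 = 0.4855 m³/s
Stations 1, 6 contribute zero (depth or velocity is 0).
Q = Σ qᵢ = 2.043 m³/s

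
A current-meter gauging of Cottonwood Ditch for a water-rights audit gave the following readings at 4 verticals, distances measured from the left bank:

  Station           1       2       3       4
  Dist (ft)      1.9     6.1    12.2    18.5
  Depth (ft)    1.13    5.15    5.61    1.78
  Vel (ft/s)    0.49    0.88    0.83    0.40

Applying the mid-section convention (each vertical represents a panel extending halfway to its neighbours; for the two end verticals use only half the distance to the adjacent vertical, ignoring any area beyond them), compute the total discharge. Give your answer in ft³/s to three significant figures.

55.6 ft³/s

w_1 = (6.1 − 1.9)/2 = 2.1 ft; q_1 = 0.49 × 1.13 × 2.1 = 1.163 ft³/s
w_2 = (12.2 − 1.9)/2 = 5.15 ft; q_2 = 0.88 × 5.15 × 5.15 = 23.34 ft³/s
w_3 = (18.5 − 6.1)/2 = 6.2 ft; q_3 = 0.83 × 5.61 × 6.2 = 28.87 ft³/s
w_4 = (18.5 − 12.2)/2 = 3.15 ft; q_4 = 0.40 × 1.78 × 3.15 = 2.243 ft³/s
Q = Σ qᵢ = 55.61 ft³/s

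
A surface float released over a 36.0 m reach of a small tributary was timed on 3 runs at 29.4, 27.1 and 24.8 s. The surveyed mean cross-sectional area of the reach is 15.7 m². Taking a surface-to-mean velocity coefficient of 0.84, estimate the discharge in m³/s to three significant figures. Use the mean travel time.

t̄ = (29.4 + 27.1 + 24.8) / 3 = 27.1 s
v_surface = L / t̄ = 36.0 / 27.1 = 1.328 m/s
v_mean = 0.84 × 1.328 = 1.116 m/s
Q = A × v_mean = 15.7 × 1.116 = 17.52 m³/s

17.5 m³/s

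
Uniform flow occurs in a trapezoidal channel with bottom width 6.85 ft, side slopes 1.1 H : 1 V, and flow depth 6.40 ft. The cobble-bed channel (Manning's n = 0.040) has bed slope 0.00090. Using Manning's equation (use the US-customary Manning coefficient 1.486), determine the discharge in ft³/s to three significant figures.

226 ft³/s

A = (b + z·y)·y = (6.85 + 1.1×6.40)×6.40 = 88.90 ft²
P = b + 2y√(1+z²) = 6.85 + 2×6.40×√(1+1.1²) = 25.88 ft
R = A/P = 88.90/25.88 = 3.435 ft
Q = (1.486/n)·A·R^(2/3)·S^(1/2) = (1.486/0.040) × 88.90 × 3.435^(2/3) × 0.00090^(1/2) = 225.6 ft³/s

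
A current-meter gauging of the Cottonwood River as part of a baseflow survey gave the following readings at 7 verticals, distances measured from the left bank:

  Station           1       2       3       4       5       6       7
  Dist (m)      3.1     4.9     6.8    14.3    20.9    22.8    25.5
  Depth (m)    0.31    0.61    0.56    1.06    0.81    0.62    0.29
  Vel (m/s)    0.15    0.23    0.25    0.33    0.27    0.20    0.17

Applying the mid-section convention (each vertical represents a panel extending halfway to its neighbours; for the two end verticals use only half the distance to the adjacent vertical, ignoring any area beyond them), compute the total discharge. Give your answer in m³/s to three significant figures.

w_1 = (4.9 − 3.1)/2 = 0.9 m; q_1 = 0.15 × 0.31 × 0.9 = 0.04185 m³/s
w_2 = (6.8 − 3.1)/2 = 1.85 m; q_2 = 0.23 × 0.61 × 1.85 = 0.2596 m³/s
w_3 = (14.3 − 4.9)/2 = 4.7 m; q_3 = 0.25 × 0.56 × 4.7 = 0.6580 m³/s
w_4 = (20.9 − 6.8)/2 = 7.05 m; q_4 = 0.33 × 1.06 × 7.05 = 2.466 m³/s
w_5 = (22.8 − 14.3)/2 = 4.25 m; q_5 = 0.27 × 0.81 × 4.25 = 0.9295 m³/s
w_6 = (25.5 − 20.9)/2 = 2.3 m; q_6 = 0.20 × 0.62 × 2.3 = 0.2852 m³/s
w_7 = (25.5 − 22.8)/2 = 1.35 m; q_7 = 0.17 × 0.29 × 1.35 = 0.06656 m³/s
Q = Σ qᵢ = 4.707 m³/s

4.71 m³/s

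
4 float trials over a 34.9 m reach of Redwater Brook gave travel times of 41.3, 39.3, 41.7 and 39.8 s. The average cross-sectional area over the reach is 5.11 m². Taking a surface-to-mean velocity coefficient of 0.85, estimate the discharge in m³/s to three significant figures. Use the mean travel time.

3.74 m³/s

t̄ = (41.3 + 39.3 + 41.7 + 39.8) / 4 = 40.525 s
v_surface = L / t̄ = 34.9 / 40.525 = 0.8612 m/s
v_mean = 0.85 × 0.8612 = 0.7320 m/s
Q = A × v_mean = 5.11 × 0.7320 = 3.741 m³/s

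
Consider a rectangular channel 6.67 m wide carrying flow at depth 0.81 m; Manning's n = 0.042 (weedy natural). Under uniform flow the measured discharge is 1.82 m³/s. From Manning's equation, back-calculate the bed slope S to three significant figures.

A = b·y = 6.67 × 0.81 = 5.403 m²
P = b + 2y = 6.67 + 2×0.81 = 8.290 m
R = A/P = 5.403/8.290 = 0.6517 m
S = (Q·n / (1·A·R^(2/3)))² = (1.82×0.042 / (1×5.403×0.7517))² = 0.0003543

0.000354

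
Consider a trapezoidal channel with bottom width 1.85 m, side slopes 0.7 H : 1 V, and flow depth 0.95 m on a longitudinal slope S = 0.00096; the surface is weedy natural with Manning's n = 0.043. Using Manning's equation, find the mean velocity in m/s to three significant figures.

A = (b + z·y)·y = (1.85 + 0.7×0.95)×0.95 = 2.389 m²
P = b + 2y√(1+z²) = 1.85 + 2×0.95×√(1+0.7²) = 4.169 m
R = A/P = 2.389/4.169 = 0.5731 m
Q = (1/n)·A·R^(2/3)·S^(1/2) = (1/0.043) × 2.389 × 0.5731^(2/3) × 0.00096^(1/2) = 1.188 m³/s
V = Q/A = 1.188/2.389 = 0.4971 m/s

0.497 m/s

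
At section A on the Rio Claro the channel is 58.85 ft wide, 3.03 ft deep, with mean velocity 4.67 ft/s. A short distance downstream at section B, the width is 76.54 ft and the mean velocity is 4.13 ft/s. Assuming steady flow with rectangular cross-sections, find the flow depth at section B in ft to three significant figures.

2.63 ft

Q = A₁V₁ = (58.85×3.03) × 4.67 = 832.7 ft³/s
d₂ = Q/(b₂ V₂) = 832.7/(76.54×4.13) = 2.634 ft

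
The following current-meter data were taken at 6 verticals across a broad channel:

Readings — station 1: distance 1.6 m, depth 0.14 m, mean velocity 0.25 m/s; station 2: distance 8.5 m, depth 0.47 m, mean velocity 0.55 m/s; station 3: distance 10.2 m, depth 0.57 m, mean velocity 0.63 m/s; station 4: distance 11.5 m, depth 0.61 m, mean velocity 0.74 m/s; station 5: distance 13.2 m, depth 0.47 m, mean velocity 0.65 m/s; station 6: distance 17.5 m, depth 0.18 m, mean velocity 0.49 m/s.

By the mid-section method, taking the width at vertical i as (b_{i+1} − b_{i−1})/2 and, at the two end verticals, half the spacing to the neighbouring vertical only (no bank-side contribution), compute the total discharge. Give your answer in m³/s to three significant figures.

3.55 m³/s

w_1 = (8.5 − 1.6)/2 = 3.45 m; q_1 = 0.25 × 0.14 × 3.45 = 0.1208 m³/s
w_2 = (10.2 − 1.6)/2 = 4.3 m; q_2 = 0.55 × 0.47 × 4.3 = 1.112 m³/s
w_3 = (11.5 − 8.5)/2 = 1.5 m; q_3 = 0.63 × 0.57 × 1.5 = 0.5387 m³/s
w_4 = (13.2 − 10.2)/2 = 1.5 m; q_4 = 0.74 × 0.61 × 1.5 = 0.6771 m³/s
w_5 = (17.5 − 11.5)/2 = 3 m; q_5 = 0.65 × 0.47 × 3 = 0.9165 m³/s
w_6 = (17.5 − 13.2)/2 = 2.15 m; q_6 = 0.49 × 0.18 × 2.15 = 0.1896 m³/s
Q = Σ qᵢ = 3.554 m³/s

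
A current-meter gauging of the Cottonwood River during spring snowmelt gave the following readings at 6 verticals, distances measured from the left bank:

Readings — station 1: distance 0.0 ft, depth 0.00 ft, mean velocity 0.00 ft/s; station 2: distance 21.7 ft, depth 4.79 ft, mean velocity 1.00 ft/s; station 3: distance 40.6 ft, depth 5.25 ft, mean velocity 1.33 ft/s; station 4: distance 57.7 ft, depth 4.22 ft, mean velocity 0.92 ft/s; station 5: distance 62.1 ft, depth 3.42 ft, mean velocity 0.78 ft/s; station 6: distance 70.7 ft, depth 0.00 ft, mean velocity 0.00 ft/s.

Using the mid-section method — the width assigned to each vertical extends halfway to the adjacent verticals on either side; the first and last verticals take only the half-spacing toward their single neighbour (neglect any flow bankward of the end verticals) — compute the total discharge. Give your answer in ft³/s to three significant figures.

282 ft³/s

w_2 = (40.6 − 0.0)/2 = 20.3 ft; q_2 = 1.00 × 4.79 × 20.3 = 97.24 ft³/s
w_3 = (57.7 − 21.7)/2 = 18 ft; q_3 = 1.33 × 5.25 × 18 = 125.7 ft³/s
w_4 = (62.1 − 40.6)/2 = 10.75 ft; q_4 = 0.92 × 4.22 × 10.75 = 41.74 ft³/s
w_5 = (70.7 − 57.7)/2 = 6.5 ft; q_5 = 0.78 × 3.42 × 6.5 = 17.34 ft³/s
Stations 1, 6 contribute zero (depth or velocity is 0).
Q = Σ qᵢ = 282.0 ft³/s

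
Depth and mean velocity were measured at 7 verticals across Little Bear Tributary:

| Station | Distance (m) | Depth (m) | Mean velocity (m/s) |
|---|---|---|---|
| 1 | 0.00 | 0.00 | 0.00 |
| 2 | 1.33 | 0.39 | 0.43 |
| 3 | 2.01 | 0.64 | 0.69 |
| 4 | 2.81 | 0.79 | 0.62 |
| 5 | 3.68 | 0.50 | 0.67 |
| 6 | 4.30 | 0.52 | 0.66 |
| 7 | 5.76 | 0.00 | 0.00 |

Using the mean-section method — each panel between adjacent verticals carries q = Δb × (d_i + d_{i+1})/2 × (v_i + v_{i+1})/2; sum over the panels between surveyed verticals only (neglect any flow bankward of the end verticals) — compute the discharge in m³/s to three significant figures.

Panel 1-2: Δb = 1.33 m, d̄ = (0.00+0.39)/2 = 0.195, v̄ = (0.00+0.43)/2 = 0.215 → q = 1.33×0.195×0.215 = 0.05576 m³/s
Panel 2-3: Δb = 0.68 m, d̄ = (0.39+0.64)/2 = 0.515, v̄ = (0.43+0.69)/2 = 0.56 → q = 0.68×0.515×0.56 = 0.1961 m³/s
Panel 3-4: Δb = 0.8 m, d̄ = (0.64+0.79)/2 = 0.715, v̄ = (0.69+0.62)/2 = 0.655 → q = 0.8×0.715×0.655 = 0.3747 m³/s
Panel 4-5: Δb = 0.87 m, d̄ = (0.79+0.50)/2 = 0.645, v̄ = (0.62+0.67)/2 = 0.645 → q = 0.87×0.645×0.645 = 0.3619 m³/s
Panel 5-6: Δb = 0.62 m, d̄ = (0.50+0.52)/2 = 0.51, v̄ = (0.67+0.66)/2 = 0.665 → q = 0.62×0.51×0.665 = 0.2103 m³/s
Panel 6-7: Δb = 1.46 m, d̄ = (0.52+0.00)/2 = 0.26, v̄ = (0.66+0.00)/2 = 0.33 → q = 1.46×0.26×0.33 = 0.1253 m³/s
Q = Σ q = 1.324 m³/s

1.32 m³/s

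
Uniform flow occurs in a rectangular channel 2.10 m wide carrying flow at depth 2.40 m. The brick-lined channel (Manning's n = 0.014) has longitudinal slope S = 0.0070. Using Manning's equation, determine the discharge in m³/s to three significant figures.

24.4 m³/s

A = b·y = 2.10 × 2.40 = 5.040 m²
P = b + 2y = 2.10 + 2×2.40 = 6.900 m
R = A/P = 5.040/6.900 = 0.7304 m
Q = (1/n)·A·R^(2/3)·S^(1/2) = (1/0.014) × 5.040 × 0.7304^(2/3) × 0.0070^(1/2) = 24.43 m³/s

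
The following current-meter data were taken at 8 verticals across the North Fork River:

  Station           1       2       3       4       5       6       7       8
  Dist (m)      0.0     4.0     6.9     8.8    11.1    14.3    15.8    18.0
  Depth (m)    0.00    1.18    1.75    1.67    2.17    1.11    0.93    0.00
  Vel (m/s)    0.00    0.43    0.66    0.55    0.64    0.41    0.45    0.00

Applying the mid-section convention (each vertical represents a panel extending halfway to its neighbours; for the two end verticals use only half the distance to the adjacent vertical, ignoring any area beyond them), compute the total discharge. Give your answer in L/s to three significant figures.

12100 L/s

w_2 = (6.9 − 0.0)/2 = 3.45 m; q_2 = 0.43 × 1.18 × 3.45 = 1.751 m³/s
w_3 = (8.8 − 4.0)/2 = 2.4 m; q_3 = 0.66 × 1.75 × 2.4 = 2.772 m³/s
w_4 = (11.1 − 6.9)/2 = 2.1 m; q_4 = 0.55 × 1.67 × 2.1 = 1.929 m³/s
w_5 = (14.3 − 8.8)/2 = 2.75 m; q_5 = 0.64 × 2.17 × 2.75 = 3.819 m³/s
w_6 = (15.8 − 11.1)/2 = 2.35 m; q_6 = 0.41 × 1.11 × 2.35 = 1.069 m³/s
w_7 = (18.0 − 14.3)/2 = 1.85 m; q_7 = 0.45 × 0.93 × 1.85 = 0.7742 m³/s
Stations 1, 8 contribute zero (depth or velocity is 0).
Q = Σ qᵢ = 12.11 m³/s
= 12.11 × 1000 = 12110 L/s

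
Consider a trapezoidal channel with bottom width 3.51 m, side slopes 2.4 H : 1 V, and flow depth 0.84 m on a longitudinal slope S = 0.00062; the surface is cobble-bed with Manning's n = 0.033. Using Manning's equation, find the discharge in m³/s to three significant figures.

A = (b + z·y)·y = (3.51 + 2.4×0.84)×0.84 = 4.642 m²
P = b + 2y√(1+z²) = 3.51 + 2×0.84×√(1+2.4²) = 7.878 m
R = A/P = 4.642/7.878 = 0.5892 m
Q = (1/n)·A·R^(2/3)·S^(1/2) = (1/0.033) × 4.642 × 0.5892^(2/3) × 0.00062^(1/2) = 2.462 m³/s

2.46 m³/s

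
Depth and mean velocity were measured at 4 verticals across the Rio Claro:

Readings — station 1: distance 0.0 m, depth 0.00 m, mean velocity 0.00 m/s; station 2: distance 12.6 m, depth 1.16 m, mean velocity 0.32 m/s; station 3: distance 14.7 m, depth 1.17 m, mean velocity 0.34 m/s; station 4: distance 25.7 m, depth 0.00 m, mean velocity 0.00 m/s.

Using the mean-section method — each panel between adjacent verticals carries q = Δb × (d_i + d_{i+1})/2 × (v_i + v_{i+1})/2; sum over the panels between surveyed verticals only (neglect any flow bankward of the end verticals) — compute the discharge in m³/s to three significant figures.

3.07 m³/s

Panel 1-2: Δb = 12.6 m, d̄ = (0.00+1.16)/2 = 0.58, v̄ = (0.00+0.32)/2 = 0.16 → q = 12.6×0.58×0.16 = 1.169 m³/s
Panel 2-3: Δb = 2.1 m, d̄ = (1.16+1.17)/2 = 1.165, v̄ = (0.32+0.34)/2 = 0.33 → q = 2.1×1.165×0.33 = 0.8073 m³/s
Panel 3-4: Δb = 11 m, d̄ = (1.17+0.00)/2 = 0.585, v̄ = (0.34+0.00)/2 = 0.17 → q = 11×0.585×0.17 = 1.094 m³/s
Q = Σ q = 3.071 m³/s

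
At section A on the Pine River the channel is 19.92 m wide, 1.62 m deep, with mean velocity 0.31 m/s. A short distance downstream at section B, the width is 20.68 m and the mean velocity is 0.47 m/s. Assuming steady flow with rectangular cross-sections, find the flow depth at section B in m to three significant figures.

1.03 m

Q = A₁V₁ = (19.92×1.62) × 0.31 = 10.00 m³/s
d₂ = Q/(b₂ V₂) = 10.00/(20.68×0.47) = 1.029 m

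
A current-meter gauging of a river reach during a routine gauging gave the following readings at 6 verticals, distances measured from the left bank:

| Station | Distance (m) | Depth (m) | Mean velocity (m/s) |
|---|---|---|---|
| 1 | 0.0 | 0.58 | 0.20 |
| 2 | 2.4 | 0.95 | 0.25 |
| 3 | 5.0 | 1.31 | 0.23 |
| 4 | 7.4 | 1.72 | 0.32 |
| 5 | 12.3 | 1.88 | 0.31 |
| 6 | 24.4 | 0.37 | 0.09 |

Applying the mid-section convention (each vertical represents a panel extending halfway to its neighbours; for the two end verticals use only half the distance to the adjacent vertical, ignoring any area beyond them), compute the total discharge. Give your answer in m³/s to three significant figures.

8.65 m³/s

w_1 = (2.4 − 0.0)/2 = 1.2 m; q_1 = 0.20 × 0.58 × 1.2 = 0.1392 m³/s
w_2 = (5.0 − 0.0)/2 = 2.5 m; q_2 = 0.25 × 0.95 × 2.5 = 0.5938 m³/s
w_3 = (7.4 − 2.4)/2 = 2.5 m; q_3 = 0.23 × 1.31 × 2.5 = 0.7533 m³/s
w_4 = (12.3 − 5.0)/2 = 3.65 m; q_4 = 0.32 × 1.72 × 3.65 = 2.009 m³/s
w_5 = (24.4 − 7.4)/2 = 8.5 m; q_5 = 0.31 × 1.88 × 8.5 = 4.954 m³/s
w_6 = (24.4 − 12.3)/2 = 6.05 m; q_6 = 0.09 × 0.37 × 6.05 = 0.2015 m³/s
Q = Σ qᵢ = 8.650 m³/s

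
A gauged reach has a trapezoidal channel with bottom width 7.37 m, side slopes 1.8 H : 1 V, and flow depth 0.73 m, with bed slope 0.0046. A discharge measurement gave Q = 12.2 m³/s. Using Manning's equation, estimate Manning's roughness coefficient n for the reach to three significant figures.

A = (b + z·y)·y = (7.37 + 1.8×0.73)×0.73 = 6.339 m²
P = b + 2y√(1+z²) = 7.37 + 2×0.73×√(1+1.8²) = 10.38 m
R = A/P = 6.339/10.38 = 0.6109 m
n = (1/Q)·A·R^(2/3)·S^(1/2) = (1/12.2) × 6.339 × 0.7200 × 0.06782 = 0.02537

0.0254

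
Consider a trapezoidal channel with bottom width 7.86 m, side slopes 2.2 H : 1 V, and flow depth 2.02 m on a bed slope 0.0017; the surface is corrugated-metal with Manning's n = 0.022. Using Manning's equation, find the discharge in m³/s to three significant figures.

A = (b + z·y)·y = (7.86 + 2.2×2.02)×2.02 = 24.85 m²
P = b + 2y√(1+z²) = 7.86 + 2×2.02×√(1+2.2²) = 17.62 m
R = A/P = 24.85/17.62 = 1.410 m
Q = (1/n)·A·R^(2/3)·S^(1/2) = (1/0.022) × 24.85 × 1.410^(2/3) × 0.0017^(1/2) = 58.58 m³/s

58.6 m³/s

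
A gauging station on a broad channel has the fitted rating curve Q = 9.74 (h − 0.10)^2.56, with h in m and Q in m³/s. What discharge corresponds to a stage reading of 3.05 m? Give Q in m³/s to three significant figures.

Q = 9.74 × (3.05 − 0.10)^2.56 = 9.74 × 2.95^2.56 = 155.3 m³/s

155 m³/s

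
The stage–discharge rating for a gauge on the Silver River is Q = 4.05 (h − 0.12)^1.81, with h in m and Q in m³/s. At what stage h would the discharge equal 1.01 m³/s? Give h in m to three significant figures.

h − h₀ = (Q/C)^(1/b) = (1.01/4.05)^(1/1.81) = 0.4643 m
h = 0.12 + 0.4643 = 0.5843 m

0.584 m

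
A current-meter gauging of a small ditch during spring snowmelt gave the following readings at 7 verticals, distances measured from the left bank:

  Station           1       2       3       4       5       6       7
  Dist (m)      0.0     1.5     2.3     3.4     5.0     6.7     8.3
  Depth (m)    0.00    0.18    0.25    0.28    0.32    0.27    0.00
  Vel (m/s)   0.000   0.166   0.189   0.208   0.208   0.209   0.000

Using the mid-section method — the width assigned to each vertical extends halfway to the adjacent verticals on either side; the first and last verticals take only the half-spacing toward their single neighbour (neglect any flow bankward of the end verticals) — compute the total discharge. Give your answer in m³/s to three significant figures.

0.361 m³/s

w_2 = (2.3 − 0.0)/2 = 1.15 m; q_2 = 0.166 × 0.18 × 1.15 = 0.03436 m³/s
w_3 = (3.4 − 1.5)/2 = 0.95 m; q_3 = 0.189 × 0.25 × 0.95 = 0.04489 m³/s
w_4 = (5.0 − 2.3)/2 = 1.35 m; q_4 = 0.208 × 0.28 × 1.35 = 0.07862 m³/s
w_5 = (6.7 − 3.4)/2 = 1.65 m; q_5 = 0.208 × 0.32 × 1.65 = 0.1098 m³/s
w_6 = (8.3 − 5.0)/2 = 1.65 m; q_6 = 0.209 × 0.27 × 1.65 = 0.09311 m³/s
Stations 1, 7 contribute zero (depth or velocity is 0).
Q = Σ qᵢ = 0.3608 m³/s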